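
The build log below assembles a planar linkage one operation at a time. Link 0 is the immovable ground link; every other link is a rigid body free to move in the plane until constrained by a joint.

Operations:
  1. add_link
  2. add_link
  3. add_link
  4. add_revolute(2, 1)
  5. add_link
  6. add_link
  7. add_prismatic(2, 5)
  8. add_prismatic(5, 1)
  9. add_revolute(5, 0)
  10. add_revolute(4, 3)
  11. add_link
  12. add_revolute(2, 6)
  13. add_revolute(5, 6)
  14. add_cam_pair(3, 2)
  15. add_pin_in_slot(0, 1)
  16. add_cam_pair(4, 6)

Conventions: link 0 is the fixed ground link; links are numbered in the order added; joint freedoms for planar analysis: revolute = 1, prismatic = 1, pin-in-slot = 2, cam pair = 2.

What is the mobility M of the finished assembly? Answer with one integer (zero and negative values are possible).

(L,J1,J2)=(1,0,0); link0 fixed
link1: (2,0,0)
link2: (3,0,0)
link3: (4,0,0)
R 2-1 [J1]: (4,1,0)
link4: (5,1,0)
link5: (6,1,0)
P 2-5 [J1]: (6,2,0)
P 5-1 [J1]: (6,3,0)
R 5-0 [J1]: (6,4,0)
R 4-3 [J1]: (6,5,0)
link6: (7,5,0)
R 2-6 [J1]: (7,6,0)
R 5-6 [J1]: (7,7,0)
C 3-2 [J2]: (7,7,1)
PS 0-1 [J2]: (7,7,2)
C 4-6 [J2]: (7,7,3)
Grübler: 3·6 − 2·7 − 3 = 1

M = 1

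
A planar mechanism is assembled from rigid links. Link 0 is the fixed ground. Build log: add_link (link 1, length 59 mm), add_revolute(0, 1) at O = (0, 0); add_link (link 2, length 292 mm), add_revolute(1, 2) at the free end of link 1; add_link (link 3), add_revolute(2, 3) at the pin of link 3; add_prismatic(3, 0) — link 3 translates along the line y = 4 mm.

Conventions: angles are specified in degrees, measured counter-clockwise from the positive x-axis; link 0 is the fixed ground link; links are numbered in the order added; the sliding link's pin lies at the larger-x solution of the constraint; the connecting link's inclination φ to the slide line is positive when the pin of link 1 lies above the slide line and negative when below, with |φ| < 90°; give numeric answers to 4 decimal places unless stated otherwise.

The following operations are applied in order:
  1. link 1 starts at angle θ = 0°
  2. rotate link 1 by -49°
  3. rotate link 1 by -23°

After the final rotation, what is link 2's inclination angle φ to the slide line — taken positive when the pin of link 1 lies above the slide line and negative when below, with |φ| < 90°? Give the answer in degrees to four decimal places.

geometry: r = 59 mm, L = 292 mm, e = 4 mm; θ starts at 0°
rotate link 1 by -49°: θ ← 0° -49° = -49°
rotate link 1 by -23°: θ ← -49° -23° = -72°
h = r sin θ − e = -56.112334 − 4 = -60.112334
sin φ = h / L = -60.112334 / 292 = -0.20586416
φ = arcsin(-0.20586416) = -11.880091°

-11.8801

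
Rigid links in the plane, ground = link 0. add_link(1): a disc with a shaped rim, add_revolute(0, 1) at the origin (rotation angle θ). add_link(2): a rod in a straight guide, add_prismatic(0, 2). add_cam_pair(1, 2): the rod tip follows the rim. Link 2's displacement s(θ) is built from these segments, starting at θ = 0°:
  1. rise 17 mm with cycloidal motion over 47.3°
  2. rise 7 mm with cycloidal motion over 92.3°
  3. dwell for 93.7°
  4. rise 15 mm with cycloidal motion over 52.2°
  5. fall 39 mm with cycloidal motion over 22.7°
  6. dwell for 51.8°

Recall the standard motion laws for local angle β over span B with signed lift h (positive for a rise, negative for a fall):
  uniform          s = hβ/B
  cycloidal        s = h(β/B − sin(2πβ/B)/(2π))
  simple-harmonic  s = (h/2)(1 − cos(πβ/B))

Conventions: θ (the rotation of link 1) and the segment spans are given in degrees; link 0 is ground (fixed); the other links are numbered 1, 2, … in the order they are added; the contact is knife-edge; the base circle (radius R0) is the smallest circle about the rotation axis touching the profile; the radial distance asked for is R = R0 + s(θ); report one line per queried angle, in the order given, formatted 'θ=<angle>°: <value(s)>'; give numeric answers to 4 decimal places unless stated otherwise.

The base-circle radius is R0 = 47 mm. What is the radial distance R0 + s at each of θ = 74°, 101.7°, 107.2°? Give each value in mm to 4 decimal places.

segment 1 (0° to 47.3°, cycloidal, h = 17) is passed completely: s = 0.0000 + (17) = 17.0000
θ = 74° falls in segment 2 (47.3° to 139.6°, cycloidal, h = 7): β = 74 − 47.3 = 26.7°, B = 92.3°; Δs = 7·(0.2893 − sin(2π·0.2893)/(2π)) = 0.9446; s = 17.0000 + 0.9446 = 17.9446
θ = 101.7° falls in segment 2 (47.3° to 139.6°, cycloidal, h = 7): β = 101.7 − 47.3 = 54.4°, B = 92.3°; Δs = 7·(0.5894 − sin(2π·0.5894)/(2π)) = 4.7190; s = 17.0000 + 4.7190 = 21.7190
θ = 107.2° falls in segment 2 (47.3° to 139.6°, cycloidal, h = 7): β = 107.2 − 47.3 = 59.9°, B = 92.3°; Δs = 7·(0.6490 − sin(2π·0.6490)/(2π)) = 5.4399; s = 17.0000 + 5.4399 = 22.4399
θ=74°: R = R0 + s = 47 + 17.9446 = 64.9446
θ=101.7°: R = R0 + s = 47 + 21.7190 = 68.7190
θ=107.2°: R = R0 + s = 47 + 22.4399 = 69.4399

θ=74°: 64.9446
θ=101.7°: 68.7190
θ=107.2°: 69.4399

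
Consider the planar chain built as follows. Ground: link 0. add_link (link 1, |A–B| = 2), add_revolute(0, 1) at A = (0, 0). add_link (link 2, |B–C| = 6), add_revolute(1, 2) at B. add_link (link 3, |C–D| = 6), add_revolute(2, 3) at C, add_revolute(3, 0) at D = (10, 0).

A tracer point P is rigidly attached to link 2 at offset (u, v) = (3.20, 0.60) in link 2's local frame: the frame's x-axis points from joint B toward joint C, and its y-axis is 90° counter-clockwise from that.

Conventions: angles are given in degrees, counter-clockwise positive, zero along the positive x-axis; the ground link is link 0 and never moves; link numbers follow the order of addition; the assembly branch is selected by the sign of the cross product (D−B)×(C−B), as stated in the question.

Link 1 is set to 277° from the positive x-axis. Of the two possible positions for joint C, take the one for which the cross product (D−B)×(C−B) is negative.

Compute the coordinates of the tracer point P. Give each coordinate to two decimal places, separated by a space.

A=(0,0), D=(10.00,0)
B = A + 2.00·(cos277°, sin277°) = (0.2437, -1.9851)
|BD| = 9.9562
circle(B,6.00) ∩ circle(D,6.00): a=4.9781, h=3.3494
  candidates: C₊=(4.4540,2.2896) cross=33.347; C₋=(5.7897,-4.2747) cross=-33.347
  branch - wants cross < 0 → take C=(5.7897,-4.2747) (cross=-33.347)
ex = (C−B)/|BC| = (0.9243,-0.3816); ey = (0.3816,0.9243)
P = B + 3.20·ex + 0.60·ey = (3.4305,-2.6516)

3.43 -2.65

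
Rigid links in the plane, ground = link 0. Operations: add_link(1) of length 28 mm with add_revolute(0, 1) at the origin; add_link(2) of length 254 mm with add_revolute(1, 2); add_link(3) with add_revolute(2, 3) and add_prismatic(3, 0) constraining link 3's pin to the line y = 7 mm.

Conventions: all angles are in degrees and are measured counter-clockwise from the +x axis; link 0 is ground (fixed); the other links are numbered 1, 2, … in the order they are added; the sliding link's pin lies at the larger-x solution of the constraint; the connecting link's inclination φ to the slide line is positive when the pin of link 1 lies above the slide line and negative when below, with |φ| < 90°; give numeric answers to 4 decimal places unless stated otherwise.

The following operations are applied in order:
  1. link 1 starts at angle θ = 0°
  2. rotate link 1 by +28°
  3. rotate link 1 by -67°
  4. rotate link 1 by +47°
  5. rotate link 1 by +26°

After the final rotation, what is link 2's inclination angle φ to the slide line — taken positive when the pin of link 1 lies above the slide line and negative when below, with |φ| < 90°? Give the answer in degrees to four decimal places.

geometry: r = 28 mm, L = 254 mm, e = 7 mm; θ starts at 0°
rotate link 1 by +28°: θ ← 0° +28° = 28°
rotate link 1 by -67°: θ ← 28° -67° = -39°
rotate link 1 by +47°: θ ← -39° +47° = 8°
rotate link 1 by +26°: θ ← 8° +26° = 34°
h = r sin θ − e = 15.657401 − 7 = 8.657401
sin φ = h / L = 8.657401 / 254 = 0.03408426
φ = arcsin(0.03408426) = 1.953262°

1.9533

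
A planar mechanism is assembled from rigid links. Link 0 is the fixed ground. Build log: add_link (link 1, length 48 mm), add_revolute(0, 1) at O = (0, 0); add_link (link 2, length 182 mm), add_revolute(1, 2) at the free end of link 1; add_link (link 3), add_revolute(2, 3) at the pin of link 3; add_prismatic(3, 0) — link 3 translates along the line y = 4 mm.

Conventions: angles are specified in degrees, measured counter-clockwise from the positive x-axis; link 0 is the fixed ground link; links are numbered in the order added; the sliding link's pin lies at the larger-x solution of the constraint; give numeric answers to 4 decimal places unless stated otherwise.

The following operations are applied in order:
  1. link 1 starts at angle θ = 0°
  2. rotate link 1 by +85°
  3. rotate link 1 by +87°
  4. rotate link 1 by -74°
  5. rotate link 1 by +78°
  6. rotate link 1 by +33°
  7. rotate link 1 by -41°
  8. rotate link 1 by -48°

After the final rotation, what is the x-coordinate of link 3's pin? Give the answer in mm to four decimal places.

geometry: r = 48 mm, L = 182 mm, e = 4 mm; θ starts at 0°
rotate link 1 by +85°: θ ← 0° +85° = 85°
rotate link 1 by +87°: θ ← 85° +87° = 172°
rotate link 1 by -74°: θ ← 172° -74° = 98°
rotate link 1 by +78°: θ ← 98° +78° = 176°
rotate link 1 by +33°: θ ← 176° +33° = 209°
rotate link 1 by -41°: θ ← 209° -41° = 168°
rotate link 1 by -48°: θ ← 168° -48° = 120°
crank pin P = (r cos θ, r sin θ) = (-24.000000, 41.569219)
h = r sin θ − e = 41.569219 − 4 = 37.569219
x = r cos θ + √(L² − h²) = -24.000000 + 178.080189 = 154.080189

154.0802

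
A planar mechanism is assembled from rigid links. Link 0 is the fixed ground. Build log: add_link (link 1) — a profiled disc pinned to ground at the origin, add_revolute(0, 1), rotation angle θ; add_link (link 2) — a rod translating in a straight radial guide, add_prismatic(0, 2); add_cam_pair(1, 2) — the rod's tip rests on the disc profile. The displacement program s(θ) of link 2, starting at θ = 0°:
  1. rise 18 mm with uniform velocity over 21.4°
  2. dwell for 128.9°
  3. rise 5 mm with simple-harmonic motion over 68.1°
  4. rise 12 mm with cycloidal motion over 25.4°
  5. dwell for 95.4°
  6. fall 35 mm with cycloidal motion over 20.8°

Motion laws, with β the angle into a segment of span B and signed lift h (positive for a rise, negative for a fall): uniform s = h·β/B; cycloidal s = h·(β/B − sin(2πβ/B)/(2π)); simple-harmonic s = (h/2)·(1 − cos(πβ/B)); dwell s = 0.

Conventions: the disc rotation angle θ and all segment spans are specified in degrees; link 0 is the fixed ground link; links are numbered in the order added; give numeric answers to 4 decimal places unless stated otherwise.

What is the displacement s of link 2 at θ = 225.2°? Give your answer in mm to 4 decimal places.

seg 1 [0°–21.4°] uniform, h=18: full span → s += 18 → s = 18.0000
seg 2 [21.4°–150.3°] dwell: s stays 18.0000
seg 3 [150.3°–218.4°] simple-harmonic, h=5: full span → s += 5 → s = 23.0000
seg 4 [218.4°–243.8°] cycloidal, h=12: θ=225.2° here. β=6.8, B=25.4. 12·(0.2677 − sin(2π·0.2677)/(2π)) = 1.3146 → s = 24.3146

24.3146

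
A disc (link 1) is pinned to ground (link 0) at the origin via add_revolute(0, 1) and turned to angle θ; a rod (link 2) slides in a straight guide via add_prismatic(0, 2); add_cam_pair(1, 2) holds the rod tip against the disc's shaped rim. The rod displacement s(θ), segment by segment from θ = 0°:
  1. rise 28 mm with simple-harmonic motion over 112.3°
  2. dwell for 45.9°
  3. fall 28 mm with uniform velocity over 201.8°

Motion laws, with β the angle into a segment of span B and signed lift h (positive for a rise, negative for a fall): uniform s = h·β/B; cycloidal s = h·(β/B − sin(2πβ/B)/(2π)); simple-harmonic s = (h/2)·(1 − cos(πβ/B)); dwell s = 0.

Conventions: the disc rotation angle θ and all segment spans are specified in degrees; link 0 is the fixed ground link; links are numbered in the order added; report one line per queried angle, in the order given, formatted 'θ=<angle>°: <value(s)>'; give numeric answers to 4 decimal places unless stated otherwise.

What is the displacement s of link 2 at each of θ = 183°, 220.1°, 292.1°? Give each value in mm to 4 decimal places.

segment 1 (0° to 112.3°, simple-harmonic, h = 28) is passed completely: s = 0.0000 + (28) = 28.0000
segment 2 (112.3° to 158.2°, dwell): s unchanged at 28.0000
θ = 183° falls in segment 3 (158.2° to 360°, uniform, h = -28): β = 183 − 158.2 = 24.8°, B = 201.8°; Δs = -28·24.8/201.8 = -3.4410; s = 28.0000 − 3.4410 = 24.5590
θ = 220.1° falls in segment 3 (158.2° to 360°, uniform, h = -28): β = 220.1 − 158.2 = 61.9°, B = 201.8°; Δs = -28·61.9/201.8 = -8.5887; s = 28.0000 − 8.5887 = 19.4113
θ = 292.1° falls in segment 3 (158.2° to 360°, uniform, h = -28): β = 292.1 − 158.2 = 133.9°, B = 201.8°; Δs = -28·133.9/201.8 = -18.5788; s = 28.0000 − 18.5788 = 9.4212

θ=183°: 24.5590
θ=220.1°: 19.4113
θ=292.1°: 9.4212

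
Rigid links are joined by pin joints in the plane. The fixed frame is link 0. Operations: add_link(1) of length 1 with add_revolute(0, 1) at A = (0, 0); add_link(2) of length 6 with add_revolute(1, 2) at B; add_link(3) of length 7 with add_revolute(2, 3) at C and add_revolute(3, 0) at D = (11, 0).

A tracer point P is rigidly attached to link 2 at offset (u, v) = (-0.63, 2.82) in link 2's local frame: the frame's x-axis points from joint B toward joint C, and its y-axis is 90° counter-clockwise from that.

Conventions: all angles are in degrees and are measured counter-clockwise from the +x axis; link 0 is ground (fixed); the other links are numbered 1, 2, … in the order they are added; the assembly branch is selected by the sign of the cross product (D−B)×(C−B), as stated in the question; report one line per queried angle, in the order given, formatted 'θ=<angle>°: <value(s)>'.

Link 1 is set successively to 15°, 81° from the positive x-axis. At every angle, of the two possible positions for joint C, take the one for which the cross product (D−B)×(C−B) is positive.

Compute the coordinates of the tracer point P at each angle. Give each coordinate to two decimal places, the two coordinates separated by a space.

A=(0,0), D=(11.00,0)
θ=15°: B = A + 1.00·(cos15°, sin15°) = (0.9659, 0.2588)
θ=15°: |BD| = 10.0374
θ=15°: circle(B,6.00) ∩ circle(D,7.00): a=4.3711, h=4.1101
θ=15°:   candidates: C₊=(5.4416,4.2549) cross=41.255; C₋=(5.2296,-3.9627) cross=-41.255
θ=15°:   branch + wants cross > 0 → take C=(5.4416,4.2549) (cross=41.255)
θ=15°: ex = (C−B)/|BC| = (0.7459,0.6660); ey = (-0.6660,0.7459)
θ=15°: P = B + -0.63·ex + 2.82·ey = (-1.3822,1.9428)
θ=81°: B = A + 1.00·(cos81°, sin81°) = (0.1564, 0.9877)
θ=81°: |BD| = 10.8885
θ=81°: circle(B,6.00) ∩ circle(D,7.00): a=4.8473, h=3.5361
θ=81°:   candidates: C₊=(5.3045,4.0695) cross=38.503; C₋=(4.6630,-2.9735) cross=-38.503
θ=81°:   branch + wants cross > 0 → take C=(5.3045,4.0695) (cross=38.503)
θ=81°: ex = (C−B)/|BC| = (0.8580,0.5136); ey = (-0.5136,0.8580)
θ=81°: P = B + -0.63·ex + 2.82·ey = (-1.8326,3.0837)

θ=15°: -1.38 1.94
θ=81°: -1.83 3.08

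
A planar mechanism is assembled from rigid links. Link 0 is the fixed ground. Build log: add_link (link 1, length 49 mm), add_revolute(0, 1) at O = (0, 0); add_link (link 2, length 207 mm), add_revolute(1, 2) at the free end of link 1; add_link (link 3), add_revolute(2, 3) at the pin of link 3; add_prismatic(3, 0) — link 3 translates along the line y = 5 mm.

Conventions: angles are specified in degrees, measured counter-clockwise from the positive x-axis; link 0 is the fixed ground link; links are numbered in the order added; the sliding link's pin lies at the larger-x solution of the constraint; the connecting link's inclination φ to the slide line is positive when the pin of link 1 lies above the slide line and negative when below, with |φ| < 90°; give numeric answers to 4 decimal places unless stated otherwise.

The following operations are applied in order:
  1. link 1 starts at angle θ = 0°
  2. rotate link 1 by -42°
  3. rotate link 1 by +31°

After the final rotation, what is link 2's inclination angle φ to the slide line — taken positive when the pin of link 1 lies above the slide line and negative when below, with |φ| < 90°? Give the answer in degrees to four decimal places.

geometry: r = 49 mm, L = 207 mm, e = 5 mm; θ starts at 0°
rotate link 1 by -42°: θ ← 0° -42° = -42°
rotate link 1 by +31°: θ ← -42° +31° = -11°
h = r sin θ − e = -9.349641 − 5 = -14.349641
sin φ = h / L = -14.349641 / 207 = -0.06932194
φ = arcsin(-0.06932194) = -3.975042°

-3.9750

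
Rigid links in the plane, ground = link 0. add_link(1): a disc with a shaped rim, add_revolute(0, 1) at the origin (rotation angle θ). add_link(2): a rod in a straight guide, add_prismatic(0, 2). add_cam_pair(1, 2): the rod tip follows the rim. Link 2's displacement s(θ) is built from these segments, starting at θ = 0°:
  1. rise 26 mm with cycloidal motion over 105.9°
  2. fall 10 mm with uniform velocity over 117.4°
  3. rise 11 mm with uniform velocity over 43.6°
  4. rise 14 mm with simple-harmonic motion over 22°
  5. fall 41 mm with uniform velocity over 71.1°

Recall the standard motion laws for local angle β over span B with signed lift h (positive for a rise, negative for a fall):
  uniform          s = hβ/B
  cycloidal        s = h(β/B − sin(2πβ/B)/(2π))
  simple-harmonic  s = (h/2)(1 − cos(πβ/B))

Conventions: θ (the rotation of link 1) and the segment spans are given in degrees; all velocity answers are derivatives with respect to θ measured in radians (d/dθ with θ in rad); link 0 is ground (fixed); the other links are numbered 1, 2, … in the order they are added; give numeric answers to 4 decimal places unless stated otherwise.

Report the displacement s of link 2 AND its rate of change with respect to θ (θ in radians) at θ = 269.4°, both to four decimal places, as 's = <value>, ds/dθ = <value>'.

segment 1 (0° to 105.9°, cycloidal, h = 26) is passed completely: s = 0.0000 + (26) = 26.0000
segment 2 (105.9° to 223.3°, uniform, h = -10) is passed completely: s = 26.0000 + (-10) = 16.0000
segment 3 (223.3° to 266.9°, uniform, h = 11) is passed completely: s = 16.0000 + (11) = 27.0000
θ = 269.4° falls in segment 4 (266.9° to 288.9°, simple-harmonic, h = 14): β = 269.4 − 266.9 = 2.5°, B = 22°; Δs = 14/2·(1 − cos(π·0.1136)) = 0.4414; s = 27.0000 + 0.4414 = 27.4414
velocity in seg [266.9°–288.9°] (simple-harmonic), θ in radians: β = 2.5° = 0.0436 rad, B = 22° = 0.3840 rad; ds/dθ = (πh/(2B)) sin(πβ/B) = (π·14/(2·0.3840)) sin(π·0.1136) = 20.014767 mm/rad

s = 27.4414, ds/dθ = 20.0148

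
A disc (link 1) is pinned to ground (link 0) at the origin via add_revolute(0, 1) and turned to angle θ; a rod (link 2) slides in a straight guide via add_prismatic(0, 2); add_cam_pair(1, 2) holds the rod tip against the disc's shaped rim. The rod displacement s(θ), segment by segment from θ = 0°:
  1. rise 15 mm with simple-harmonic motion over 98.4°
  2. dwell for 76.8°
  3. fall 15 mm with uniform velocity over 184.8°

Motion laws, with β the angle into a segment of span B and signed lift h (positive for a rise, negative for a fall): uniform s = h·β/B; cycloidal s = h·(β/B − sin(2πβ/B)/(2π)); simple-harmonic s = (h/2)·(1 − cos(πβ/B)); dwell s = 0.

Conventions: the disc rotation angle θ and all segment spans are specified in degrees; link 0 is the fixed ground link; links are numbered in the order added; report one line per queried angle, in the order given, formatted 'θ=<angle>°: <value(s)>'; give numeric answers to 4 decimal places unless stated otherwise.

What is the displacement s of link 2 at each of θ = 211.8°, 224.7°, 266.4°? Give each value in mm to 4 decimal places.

segment 1 (0° to 98.4°, simple-harmonic, h = 15) is passed completely: s = 0.0000 + (15) = 15.0000
segment 2 (98.4° to 175.2°, dwell): s unchanged at 15.0000
θ = 211.8° falls in segment 3 (175.2° to 360°, uniform, h = -15): β = 211.8 − 175.2 = 36.6°, B = 184.8°; Δs = -15·36.6/184.8 = -2.9708; s = 15.0000 − 2.9708 = 12.0292
θ = 224.7° falls in segment 3 (175.2° to 360°, uniform, h = -15): β = 224.7 − 175.2 = 49.5°, B = 184.8°; Δs = -15·49.5/184.8 = -4.0179; s = 15.0000 − 4.0179 = 10.9821
θ = 266.4° falls in segment 3 (175.2° to 360°, uniform, h = -15): β = 266.4 − 175.2 = 91.2°, B = 184.8°; Δs = -15·91.2/184.8 = -7.4026; s = 15.0000 − 7.4026 = 7.5974

θ=211.8°: 12.0292
θ=224.7°: 10.9821
θ=266.4°: 7.5974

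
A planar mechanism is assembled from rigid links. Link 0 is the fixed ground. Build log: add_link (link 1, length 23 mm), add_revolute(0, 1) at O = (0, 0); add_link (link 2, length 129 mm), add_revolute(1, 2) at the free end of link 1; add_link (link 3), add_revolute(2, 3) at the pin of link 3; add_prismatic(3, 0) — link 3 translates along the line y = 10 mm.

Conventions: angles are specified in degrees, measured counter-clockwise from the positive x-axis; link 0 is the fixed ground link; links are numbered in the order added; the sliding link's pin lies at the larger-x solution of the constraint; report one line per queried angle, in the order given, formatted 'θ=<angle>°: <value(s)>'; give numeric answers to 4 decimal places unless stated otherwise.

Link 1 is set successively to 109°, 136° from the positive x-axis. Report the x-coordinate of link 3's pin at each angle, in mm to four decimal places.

geometry: r = 23 mm, L = 129 mm, e = 10 mm
θ=109°: crank pin P = (r cos θ, r sin θ) = (-7.488068, 21.746927)
θ=109°: h = r sin θ − e = 21.746927 − 10 = 11.746927
θ=109°: x = r cos θ + √(L² − h²) = -7.488068 + 128.464040 = 120.975973
θ=136°: crank pin P = (r cos θ, r sin θ) = (-16.544815, 15.977143)
θ=136°: h = r sin θ − e = 15.977143 − 10 = 5.977143
θ=136°: x = r cos θ + √(L² − h²) = -16.544815 + 128.861452 = 112.316636

θ=109°: 120.9760
θ=136°: 112.3166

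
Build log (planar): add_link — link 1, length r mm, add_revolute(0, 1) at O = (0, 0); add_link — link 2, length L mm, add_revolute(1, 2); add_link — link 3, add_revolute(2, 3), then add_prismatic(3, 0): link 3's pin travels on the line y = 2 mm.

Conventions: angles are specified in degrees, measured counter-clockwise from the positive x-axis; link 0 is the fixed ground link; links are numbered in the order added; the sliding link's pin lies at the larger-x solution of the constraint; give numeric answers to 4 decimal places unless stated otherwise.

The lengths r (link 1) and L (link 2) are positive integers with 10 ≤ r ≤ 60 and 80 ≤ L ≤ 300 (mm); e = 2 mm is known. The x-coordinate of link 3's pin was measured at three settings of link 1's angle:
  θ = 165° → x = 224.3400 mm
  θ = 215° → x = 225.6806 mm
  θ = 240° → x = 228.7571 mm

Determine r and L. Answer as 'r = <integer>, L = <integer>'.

constraint per measurement: (x − r cos θ)² + (r sin θ − e)² = L²
subtracting the θ₁ and θ₂ equations cancels the r² and L² terms:
r = (x₁² − x₂²) / (2[(x₁cos θ₁ + e sin θ₁) − (x₂cos θ₂ + e sin θ₂)]) = 10.0002 → r = 10
L² = (x₁ − r cos θ₁)² + (r sin θ₁ − e)² = 54755.9988 → L = 234.0000 → L = 234
check at θ₃=240°: x = 228.7571 (printed 228.7571) ✓

r = 10, L = 234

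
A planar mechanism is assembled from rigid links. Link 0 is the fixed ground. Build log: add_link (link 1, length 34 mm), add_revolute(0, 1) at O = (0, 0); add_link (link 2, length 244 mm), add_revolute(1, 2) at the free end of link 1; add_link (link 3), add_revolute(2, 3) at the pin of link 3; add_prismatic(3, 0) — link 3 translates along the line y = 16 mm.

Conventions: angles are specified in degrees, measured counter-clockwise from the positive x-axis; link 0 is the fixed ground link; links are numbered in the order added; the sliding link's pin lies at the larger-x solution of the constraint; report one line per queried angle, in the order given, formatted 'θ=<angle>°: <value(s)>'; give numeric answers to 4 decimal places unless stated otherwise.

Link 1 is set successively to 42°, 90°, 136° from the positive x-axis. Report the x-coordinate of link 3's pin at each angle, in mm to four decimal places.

geometry: r = 34 mm, L = 244 mm, e = 16 mm
θ=42°: crank pin P = (r cos θ, r sin θ) = (25.266924, 22.750441)
θ=42°: h = r sin θ − e = 22.750441 − 16 = 6.750441
θ=42°: x = r cos θ + √(L² − h²) = 25.266924 + 243.906604 = 269.173528
θ=90°: crank pin P = (r cos θ, r sin θ) = (0.000000, 34.000000)
θ=90°: h = r sin θ − e = 34.000000 − 16 = 18.000000
θ=90°: x = r cos θ + √(L² − h²) = 0.000000 + 243.335160 = 243.335160
θ=136°: crank pin P = (r cos θ, r sin θ) = (-24.457553, 23.618385)
θ=136°: h = r sin θ − e = 23.618385 − 16 = 7.618385
θ=136°: x = r cos θ + √(L² − h²) = -24.457553 + 243.881037 = 219.423484

θ=42°: 269.1735
θ=90°: 243.3352
θ=136°: 219.4235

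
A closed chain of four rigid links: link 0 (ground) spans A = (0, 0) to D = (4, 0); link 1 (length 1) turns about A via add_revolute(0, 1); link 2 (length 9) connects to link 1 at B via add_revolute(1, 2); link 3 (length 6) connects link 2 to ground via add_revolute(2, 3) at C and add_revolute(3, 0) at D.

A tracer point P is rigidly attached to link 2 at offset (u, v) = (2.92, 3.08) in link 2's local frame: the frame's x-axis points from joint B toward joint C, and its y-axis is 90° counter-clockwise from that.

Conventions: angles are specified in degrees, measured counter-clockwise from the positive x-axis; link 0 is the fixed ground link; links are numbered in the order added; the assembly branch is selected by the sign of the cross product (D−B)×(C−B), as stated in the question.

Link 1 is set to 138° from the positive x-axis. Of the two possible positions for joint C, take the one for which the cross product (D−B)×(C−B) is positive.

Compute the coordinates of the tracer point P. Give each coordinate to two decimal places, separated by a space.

A=(0,0), D=(4.00,0)
B = A + 1.00·(cos138°, sin138°) = (-0.7431, 0.6691)
|BD| = 4.7901
circle(B,9.00) ∩ circle(D,6.00): a=7.0922, h=5.5408
  candidates: C₊=(7.0535,5.1649) cross=26.541; C₋=(5.5056,-5.8080) cross=-26.541
  branch + wants cross > 0 → take C=(7.0535,5.1649) (cross=26.541)
ex = (C−B)/|BC| = (0.8663,0.4995); ey = (-0.4995,0.8663)
P = B + 2.92·ex + 3.08·ey = (0.2479,4.7959)

0.25 4.80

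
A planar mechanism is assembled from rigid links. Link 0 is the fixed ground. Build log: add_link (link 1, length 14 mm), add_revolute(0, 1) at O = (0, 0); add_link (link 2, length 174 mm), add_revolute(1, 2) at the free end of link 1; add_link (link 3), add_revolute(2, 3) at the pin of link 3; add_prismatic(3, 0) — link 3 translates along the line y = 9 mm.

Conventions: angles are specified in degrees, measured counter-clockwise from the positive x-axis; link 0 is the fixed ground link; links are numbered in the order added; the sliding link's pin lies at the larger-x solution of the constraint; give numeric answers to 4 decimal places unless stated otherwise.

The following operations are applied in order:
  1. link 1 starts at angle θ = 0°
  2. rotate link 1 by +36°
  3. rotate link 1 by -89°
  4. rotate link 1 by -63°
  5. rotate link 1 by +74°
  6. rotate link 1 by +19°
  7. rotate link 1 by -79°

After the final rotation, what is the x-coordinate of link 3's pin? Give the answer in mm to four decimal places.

geometry: r = 14 mm, L = 174 mm, e = 9 mm; θ starts at 0°
rotate link 1 by +36°: θ ← 0° +36° = 36°
rotate link 1 by -89°: θ ← 36° -89° = -53°
rotate link 1 by -63°: θ ← -53° -63° = -116°
rotate link 1 by +74°: θ ← -116° +74° = -42°
rotate link 1 by +19°: θ ← -42° +19° = -23°
rotate link 1 by -79°: θ ← -23° -79° = -102°
crank pin P = (r cos θ, r sin θ) = (-2.910764, -13.694066)
h = r sin θ − e = -13.694066 − 9 = -22.694066
x = r cos θ + √(L² − h²) = -2.910764 + 172.513708 = 169.602944

169.6029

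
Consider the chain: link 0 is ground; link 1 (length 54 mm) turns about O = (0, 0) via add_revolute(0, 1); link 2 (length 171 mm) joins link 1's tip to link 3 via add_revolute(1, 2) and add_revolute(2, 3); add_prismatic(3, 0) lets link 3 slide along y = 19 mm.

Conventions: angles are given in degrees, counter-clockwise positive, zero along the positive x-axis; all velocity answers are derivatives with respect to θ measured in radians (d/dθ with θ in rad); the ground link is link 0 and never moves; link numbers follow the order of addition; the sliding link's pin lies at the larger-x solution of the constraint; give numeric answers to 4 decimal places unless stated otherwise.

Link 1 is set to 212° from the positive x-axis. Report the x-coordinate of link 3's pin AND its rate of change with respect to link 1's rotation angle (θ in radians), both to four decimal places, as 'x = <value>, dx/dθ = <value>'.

geometry: r = 54 mm, L = 171 mm, e = 19 mm
crank pin P = (r cos θ, r sin θ) = (-45.794597, -28.615640)
h = r sin θ − e = -28.615640 − 19 = -47.615640
x = r cos θ + √(L² − h²) = -45.794597 + 164.236874 = 118.442277
dx/dθ = −r sin θ − h·r cos θ/√(L² − h²) (θ in radians; h = -47.615640) = 15.338847

x = 118.4423, dx/dθ = 15.3388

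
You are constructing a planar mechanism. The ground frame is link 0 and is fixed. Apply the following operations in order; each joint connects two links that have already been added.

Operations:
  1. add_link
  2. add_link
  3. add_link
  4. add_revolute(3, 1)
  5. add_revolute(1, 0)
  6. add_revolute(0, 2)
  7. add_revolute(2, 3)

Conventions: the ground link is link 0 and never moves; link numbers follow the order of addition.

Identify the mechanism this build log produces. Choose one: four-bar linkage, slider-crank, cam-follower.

links: 4 (incl. ground); joints: 4 revolute, 0 prismatic, 0 higher (cam) pair, forming one closed loop
4 links in a single 4R loop → four-bar linkage

four-bar linkage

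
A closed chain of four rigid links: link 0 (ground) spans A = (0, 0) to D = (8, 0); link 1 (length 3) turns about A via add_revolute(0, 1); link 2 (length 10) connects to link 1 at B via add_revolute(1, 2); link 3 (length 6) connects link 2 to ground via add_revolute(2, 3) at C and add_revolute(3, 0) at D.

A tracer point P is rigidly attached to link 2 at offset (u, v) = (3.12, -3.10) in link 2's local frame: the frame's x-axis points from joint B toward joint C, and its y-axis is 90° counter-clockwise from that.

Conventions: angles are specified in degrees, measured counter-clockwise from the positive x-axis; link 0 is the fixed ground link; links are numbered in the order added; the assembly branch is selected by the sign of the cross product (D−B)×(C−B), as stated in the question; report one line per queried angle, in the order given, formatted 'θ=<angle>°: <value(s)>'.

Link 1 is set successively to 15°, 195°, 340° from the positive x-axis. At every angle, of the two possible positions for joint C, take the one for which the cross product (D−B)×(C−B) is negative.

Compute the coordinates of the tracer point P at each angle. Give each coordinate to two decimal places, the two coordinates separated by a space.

A=(0,0), D=(8.00,0)
θ=15°: B = A + 3.00·(cos15°, sin15°) = (2.8978, 0.7765)
θ=15°: |BD| = 5.1610
θ=15°: circle(B,10.00) ∩ circle(D,6.00): a=8.7809, h=4.7850
θ=15°:   candidates: C₊=(12.2986,4.1859) cross=24.695; C₋=(10.8588,-5.2751) cross=-24.695
θ=15°:   branch - wants cross < 0 → take C=(10.8588,-5.2751) (cross=-24.695)
θ=15°: ex = (C−B)/|BC| = (0.7961,-0.6052); ey = (0.6052,0.7961)
θ=15°: P = B + 3.12·ex + -3.10·ey = (3.5056,-3.5796)
θ=195°: B = A + 3.00·(cos195°, sin195°) = (-2.8978, -0.7765)
θ=195°: |BD| = 10.9254
θ=195°: circle(B,10.00) ∩ circle(D,6.00): a=8.3917, h=5.4388
θ=195°:   candidates: C₊=(5.0861,5.2449) cross=59.421; C₋=(5.8592,-5.6051) cross=-59.421
θ=195°:   branch - wants cross < 0 → take C=(5.8592,-5.6051) (cross=-59.421)
θ=195°: ex = (C−B)/|BC| = (0.8757,-0.4829); ey = (0.4829,0.8757)
θ=195°: P = B + 3.12·ex + -3.10·ey = (-1.6625,-4.9976)
θ=340°: B = A + 3.00·(cos340°, sin340°) = (2.8191, -1.0261)
θ=340°: |BD| = 5.2815
θ=340°: circle(B,10.00) ∩ circle(D,6.00): a=8.6996, h=4.9312
θ=340°:   candidates: C₊=(10.3949,5.5013) cross=26.044; C₋=(12.3109,-4.1732) cross=-26.044
θ=340°:   branch - wants cross < 0 → take C=(12.3109,-4.1732) (cross=-26.044)
θ=340°: ex = (C−B)/|BC| = (0.9492,-0.3147); ey = (0.3147,0.9492)
θ=340°: P = B + 3.12·ex + -3.10·ey = (4.8049,-4.9505)

θ=15°: 3.51 -3.58
θ=195°: -1.66 -5.00
θ=340°: 4.80 -4.95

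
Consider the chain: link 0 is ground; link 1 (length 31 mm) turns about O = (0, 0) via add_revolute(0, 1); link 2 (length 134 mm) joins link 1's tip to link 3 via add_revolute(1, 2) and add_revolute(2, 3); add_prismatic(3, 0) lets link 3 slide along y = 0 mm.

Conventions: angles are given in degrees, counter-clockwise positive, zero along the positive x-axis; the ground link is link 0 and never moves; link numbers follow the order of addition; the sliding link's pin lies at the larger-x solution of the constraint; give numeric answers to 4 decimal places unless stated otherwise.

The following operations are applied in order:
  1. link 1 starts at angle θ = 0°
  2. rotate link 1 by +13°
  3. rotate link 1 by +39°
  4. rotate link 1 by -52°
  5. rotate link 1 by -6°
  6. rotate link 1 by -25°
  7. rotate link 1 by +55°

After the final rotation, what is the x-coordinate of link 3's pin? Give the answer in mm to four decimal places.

geometry: r = 31 mm, L = 134 mm, e = 0 mm; θ starts at 0°
rotate link 1 by +13°: θ ← 0° +13° = 13°
rotate link 1 by +39°: θ ← 13° +39° = 52°
rotate link 1 by -52°: θ ← 52° -52° = 0°
rotate link 1 by -6°: θ ← 0° -6° = -6°
rotate link 1 by -25°: θ ← -6° -25° = -31°
rotate link 1 by +55°: θ ← -31° +55° = 24°
crank pin P = (r cos θ, r sin θ) = (28.319909, 12.608836)
h = r sin θ − e = 12.608836 − 0 = 12.608836
x = r cos θ + √(L² − h²) = 28.319909 + 133.405462 = 161.725371

161.7254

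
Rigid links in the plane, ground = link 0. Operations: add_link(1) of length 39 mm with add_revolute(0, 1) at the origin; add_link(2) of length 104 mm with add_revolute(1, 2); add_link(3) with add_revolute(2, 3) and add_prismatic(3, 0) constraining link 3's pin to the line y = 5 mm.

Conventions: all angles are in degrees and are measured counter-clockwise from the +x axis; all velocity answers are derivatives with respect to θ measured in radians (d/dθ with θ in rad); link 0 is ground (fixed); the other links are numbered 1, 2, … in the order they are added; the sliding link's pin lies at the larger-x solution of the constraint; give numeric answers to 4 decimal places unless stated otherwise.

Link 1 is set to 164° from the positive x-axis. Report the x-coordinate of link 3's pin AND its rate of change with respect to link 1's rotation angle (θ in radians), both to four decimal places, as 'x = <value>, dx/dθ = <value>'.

geometry: r = 39 mm, L = 104 mm, e = 5 mm
crank pin P = (r cos θ, r sin θ) = (-37.489206, 10.749857)
h = r sin θ − e = 10.749857 − 5 = 5.749857
x = r cos θ + √(L² − h²) = -37.489206 + 103.840932 = 66.351726
dx/dθ = −r sin θ − h·r cos θ/√(L² − h²) (θ in radians; h = 5.749857) = -8.674013

x = 66.3517, dx/dθ = -8.6740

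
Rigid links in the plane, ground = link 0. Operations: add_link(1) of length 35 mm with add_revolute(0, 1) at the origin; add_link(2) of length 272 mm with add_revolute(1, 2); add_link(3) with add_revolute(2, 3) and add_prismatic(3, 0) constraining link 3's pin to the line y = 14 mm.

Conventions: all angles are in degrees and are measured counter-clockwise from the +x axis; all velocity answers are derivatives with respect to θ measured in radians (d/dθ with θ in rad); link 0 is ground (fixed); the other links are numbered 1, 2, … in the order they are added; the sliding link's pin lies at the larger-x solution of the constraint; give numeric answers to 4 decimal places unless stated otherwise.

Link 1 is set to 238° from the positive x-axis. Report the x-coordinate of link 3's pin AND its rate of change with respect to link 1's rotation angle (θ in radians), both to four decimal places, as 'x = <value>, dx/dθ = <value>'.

geometry: r = 35 mm, L = 272 mm, e = 14 mm
crank pin P = (r cos θ, r sin θ) = (-18.547174, -29.681683)
h = r sin θ − e = -29.681683 − 14 = -43.681683
x = r cos θ + √(L² − h²) = -18.547174 + 268.469571 = 249.922397
dx/dθ = −r sin θ − h·r cos θ/√(L² − h²) (θ in radians; h = -43.681683) = 26.663942

x = 249.9224, dx/dθ = 26.6639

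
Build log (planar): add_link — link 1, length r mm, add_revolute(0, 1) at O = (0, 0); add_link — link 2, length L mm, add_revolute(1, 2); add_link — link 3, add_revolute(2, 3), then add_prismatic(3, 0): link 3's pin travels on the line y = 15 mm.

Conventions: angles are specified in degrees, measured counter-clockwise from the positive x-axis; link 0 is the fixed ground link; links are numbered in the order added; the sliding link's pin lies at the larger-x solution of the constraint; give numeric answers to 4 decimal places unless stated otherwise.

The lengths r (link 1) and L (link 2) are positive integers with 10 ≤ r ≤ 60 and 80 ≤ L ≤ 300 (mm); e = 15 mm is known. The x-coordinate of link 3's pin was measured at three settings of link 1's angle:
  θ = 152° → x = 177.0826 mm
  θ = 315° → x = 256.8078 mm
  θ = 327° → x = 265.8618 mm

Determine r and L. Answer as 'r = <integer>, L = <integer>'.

constraint per measurement: (x − r cos θ)² + (r sin θ − e)² = L²
subtracting the θ₁ and θ₂ equations cancels the r² and L² terms:
r = (x₁² − x₂²) / (2[(x₁cos θ₁ + e sin θ₁) − (x₂cos θ₂ + e sin θ₂)]) = 54.0000 → r = 54
L² = (x₁ − r cos θ₁)² + (r sin θ₁ − e)² = 50625.0061 → L = 225.0000 → L = 225
check at θ₃=327°: x = 265.8618 (printed 265.8618) ✓

r = 54, L = 225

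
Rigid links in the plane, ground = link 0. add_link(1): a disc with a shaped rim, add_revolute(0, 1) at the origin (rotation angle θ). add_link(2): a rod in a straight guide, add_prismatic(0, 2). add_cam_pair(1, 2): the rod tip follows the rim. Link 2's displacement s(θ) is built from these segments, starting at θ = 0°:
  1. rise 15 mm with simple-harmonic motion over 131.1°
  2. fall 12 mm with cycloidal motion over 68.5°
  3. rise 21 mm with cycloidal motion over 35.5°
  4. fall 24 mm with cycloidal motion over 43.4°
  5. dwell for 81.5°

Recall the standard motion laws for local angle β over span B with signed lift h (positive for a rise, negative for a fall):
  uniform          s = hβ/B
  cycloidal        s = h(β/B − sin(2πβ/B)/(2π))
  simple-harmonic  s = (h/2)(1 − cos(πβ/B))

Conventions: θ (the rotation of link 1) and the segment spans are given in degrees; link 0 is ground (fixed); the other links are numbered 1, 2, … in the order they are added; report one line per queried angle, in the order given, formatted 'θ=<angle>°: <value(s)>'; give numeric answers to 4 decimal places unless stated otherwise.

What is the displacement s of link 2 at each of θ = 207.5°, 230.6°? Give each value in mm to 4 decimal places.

segment 1 (0° to 131.1°, simple-harmonic, h = 15) is passed completely: s = 0.0000 + (15) = 15.0000
segment 2 (131.1° to 199.6°, cycloidal, h = -12) is passed completely: s = 15.0000 + (-12) = 3.0000
θ = 207.5° falls in segment 3 (199.6° to 235.1°, cycloidal, h = 21): β = 207.5 − 199.6 = 7.9°, B = 35.5°; Δs = 21·(0.2225 − sin(2π·0.2225)/(2π)) = 1.3806; s = 3.0000 + 1.3806 = 4.3806
θ = 230.6° falls in segment 3 (199.6° to 235.1°, cycloidal, h = 21): β = 230.6 − 199.6 = 31°, B = 35.5°; Δs = 21·(0.8732 − sin(2π·0.8732)/(2π)) = 20.7274; s = 3.0000 + 20.7274 = 23.7274

θ=207.5°: 4.3806
θ=230.6°: 23.7274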